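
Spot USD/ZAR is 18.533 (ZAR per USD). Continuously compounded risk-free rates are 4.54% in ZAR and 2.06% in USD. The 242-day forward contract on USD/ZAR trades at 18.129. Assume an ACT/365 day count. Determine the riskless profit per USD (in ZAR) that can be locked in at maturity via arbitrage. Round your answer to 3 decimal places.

0.711 per USD (in ZAR)

Fair forward: F* = S·e^(carry·T), with carry = (r_ZAR − r_USD) = 0.0454 − 0.0206 = 0.0248
F* = 18.533 · e^(0.0248 × 242/365) = 18.533 · e^0.016443 = 18.533 × 1.016579 = 18.8403
Market 18.129 < fair 18.8403: forward underpriced → reverse cash-and-carry (short spot, go long the forward).
At maturity, profit = |F_mkt − F*| = |18.129 − 18.8403| = 0.711 per USD (in ZAR)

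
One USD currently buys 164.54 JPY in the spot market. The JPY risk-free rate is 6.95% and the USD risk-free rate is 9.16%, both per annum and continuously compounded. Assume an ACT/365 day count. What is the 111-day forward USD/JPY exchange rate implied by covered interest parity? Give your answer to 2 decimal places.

F = S·e^((r_JPY − r_USD)T) = 164.54 · e^((0.0695 − 0.0916) × 111/365)
= 164.54 · e^-0.006721 = 164.54 × 0.993302
F = 163.44 JPY per USD

163.44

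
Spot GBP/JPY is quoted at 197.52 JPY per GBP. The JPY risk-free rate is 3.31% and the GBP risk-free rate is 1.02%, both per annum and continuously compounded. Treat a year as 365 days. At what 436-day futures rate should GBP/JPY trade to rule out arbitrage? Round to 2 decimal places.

F = S·e^((r_JPY − r_GBP)T) = 197.52 · e^((0.0331 − 0.0102) × 436/365)
= 197.52 · e^0.027355 = 197.52 × 1.027733
F = 203.00 JPY per GBP

203.00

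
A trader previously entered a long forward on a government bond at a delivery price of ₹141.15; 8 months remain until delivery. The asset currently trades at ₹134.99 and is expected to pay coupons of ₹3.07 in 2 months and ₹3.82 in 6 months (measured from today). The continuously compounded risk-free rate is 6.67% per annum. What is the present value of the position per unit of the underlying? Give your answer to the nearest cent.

PV(remaining coupons) I = 3.07·e^(−0.0667·2/12) + 3.82·e^(−0.0667·6/12) = 6.7308
Current forward F = (S − I)·e^(rT) = (134.99 − 6.7308)·e^(0.0667·8/12) = 128.2592 × 1.045470 = 134.0911
Value (long) = (F − K)·e^(−rT) = (134.0911 − 141.15) × 0.956507 = -6.7519
Value = -₹6.75

-₹6.75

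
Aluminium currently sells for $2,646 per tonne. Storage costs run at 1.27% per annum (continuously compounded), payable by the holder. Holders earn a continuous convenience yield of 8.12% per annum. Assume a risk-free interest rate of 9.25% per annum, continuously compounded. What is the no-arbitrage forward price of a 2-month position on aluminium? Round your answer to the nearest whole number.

Net carry = r + u − y = 0.0925 + 0.0127 − 0.0812 = 0.0240
F = S·e^((r+u−y)T) = 2646 · e^(0.0240 × 2/12) = 2646 · e^0.004000
= 2646 × 1.004008 = $2,657 per tonne

$2,657 per tonne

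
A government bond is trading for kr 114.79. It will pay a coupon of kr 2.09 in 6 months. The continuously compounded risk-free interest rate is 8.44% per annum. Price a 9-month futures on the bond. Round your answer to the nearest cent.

PV(coupons) I = 2.09·e^(−0.0844·6/12)
I = 2.0036
F = (S − I)·e^(rT) = (114.79 − 2.0036) · e^(0.0844·9/12)
= 112.7864 · e^0.063300 = 112.7864 × 1.065346 = kr 120.16

kr 120.16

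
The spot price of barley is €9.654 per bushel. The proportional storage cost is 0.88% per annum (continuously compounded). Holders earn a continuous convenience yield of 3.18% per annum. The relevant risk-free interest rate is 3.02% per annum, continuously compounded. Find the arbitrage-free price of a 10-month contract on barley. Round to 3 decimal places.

Net carry = r + u − y = 0.0302 + 0.0088 − 0.0318 = 0.0072
F = S·e^((r+u−y)T) = 9.654 · e^(0.0072 × 10/12) = 9.654 · e^0.006000
= 9.654 × 1.006018 = €9.712 per bushel

€9.712 per bushel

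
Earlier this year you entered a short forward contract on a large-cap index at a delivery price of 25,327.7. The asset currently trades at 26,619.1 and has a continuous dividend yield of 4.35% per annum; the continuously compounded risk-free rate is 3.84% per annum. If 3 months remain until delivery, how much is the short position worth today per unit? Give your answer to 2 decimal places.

-1245.47

Current fair forward for the remaining 3 months: F = S·e^((r − q)·T), (r − q) = 0.0384 − 0.0435 = -0.0051
F = 26619.1 · e^(-0.0051 × 3/12) = 26619.1 × 0.99872581 = 26585.1822
Value of long forward = (F − K)·e^(−rT) = (26585.1822 − 25327.7) · e^(−0.0384·3/12)
= 1257.4822 × 0.99044593 = 1245.47
Short position value = −(long value) = -1245.47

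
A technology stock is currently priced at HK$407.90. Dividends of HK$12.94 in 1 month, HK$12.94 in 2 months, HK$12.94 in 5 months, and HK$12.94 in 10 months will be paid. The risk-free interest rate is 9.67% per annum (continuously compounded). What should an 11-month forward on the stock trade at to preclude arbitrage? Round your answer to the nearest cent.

HK$391.14

PV(dividends) I = 12.94·e^(−0.0967·1/12) + 12.94·e^(−0.0967·2/12) + 12.94·e^(−0.0967·5/12) + 12.94·e^(−0.0967·10/12)
I = 12.8361 + 12.7331 + 12.4290 + 11.9382 = 49.9364
F = (S − I)·e^(rT) = (407.90 − 49.9364) · e^(0.0967·11/12)
= 357.9636 · e^0.088642 = 357.9636 × 1.092689 = HK$391.14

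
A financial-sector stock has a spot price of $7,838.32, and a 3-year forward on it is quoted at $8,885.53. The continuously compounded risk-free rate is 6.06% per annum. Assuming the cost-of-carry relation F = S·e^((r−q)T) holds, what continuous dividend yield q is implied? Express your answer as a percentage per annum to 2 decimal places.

1.88%

From F = S·e^((r−q)T): (r − q) = ln(F/S)/T
ln(8885.53/7838.32) = ln(1.133601) = 0.125399
(r − q) = 0.125399 / (3) = 0.041800
q = r − ln(F/S)/T = 0.0606 − 0.041800 = 0.018800
q = 1.88%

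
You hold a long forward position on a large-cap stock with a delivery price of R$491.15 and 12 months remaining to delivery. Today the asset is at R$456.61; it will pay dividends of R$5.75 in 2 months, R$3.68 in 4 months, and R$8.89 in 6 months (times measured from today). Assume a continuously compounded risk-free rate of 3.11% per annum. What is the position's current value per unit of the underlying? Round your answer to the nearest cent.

-R$37.62

PV(remaining dividends) I = 5.75·e^(−0.0311·2/12) + 3.68·e^(−0.0311·4/12) + 8.89·e^(−0.0311·6/12) = 18.1152
Current forward F = (S − I)·e^(rT) = (456.61 − 18.1152)·e^(0.0311·12/12) = 438.4948 × 1.031589 = 452.3464
Value (long) = (F − K)·e^(−rT) = (452.3464 − 491.15) × 0.969379 = -37.6154
Value = -R$37.62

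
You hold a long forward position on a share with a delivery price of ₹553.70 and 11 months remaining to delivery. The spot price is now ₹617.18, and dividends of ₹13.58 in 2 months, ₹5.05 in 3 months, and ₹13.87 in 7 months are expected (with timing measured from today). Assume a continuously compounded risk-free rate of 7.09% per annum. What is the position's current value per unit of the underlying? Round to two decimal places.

₹66.63

PV(remaining dividends) I = 13.58·e^(−0.0709·2/12) + 5.05·e^(−0.0709·3/12) + 13.87·e^(−0.0709·7/12) = 31.6898
Current forward F = (S − I)·e^(rT) = (617.18 − 31.6898)·e^(0.0709·11/12) = 585.4902 × 1.067150 = 624.8059
Value (long) = (F − K)·e^(−rT) = (624.8059 − 553.70) × 0.937075 = 66.6316
Value = ₹66.63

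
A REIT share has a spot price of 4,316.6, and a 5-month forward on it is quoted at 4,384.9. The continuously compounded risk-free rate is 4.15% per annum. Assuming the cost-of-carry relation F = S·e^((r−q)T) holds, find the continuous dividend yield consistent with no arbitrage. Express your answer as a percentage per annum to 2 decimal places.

0.38%

From F = S·e^((r−q)T): (r − q) = ln(F/S)/T
ln(4384.9/4316.6) = ln(1.015823) = 0.015699
(r − q) = 0.015699 / (5/12) = 0.037678
q = r − ln(F/S)/T = 0.0415 − 0.037678 = 0.003822
q = 0.38%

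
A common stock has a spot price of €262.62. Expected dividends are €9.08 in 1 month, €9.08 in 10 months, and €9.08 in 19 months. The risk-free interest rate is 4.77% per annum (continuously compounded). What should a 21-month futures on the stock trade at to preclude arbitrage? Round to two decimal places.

PV(dividends) I = 9.08·e^(−0.0477·1/12) + 9.08·e^(−0.0477·10/12) + 9.08·e^(−0.0477·19/12)
I = 9.0440 + 8.7261 + 8.4195 = 26.1896
F = (S − I)·e^(rT) = (262.62 − 26.1896) · e^(0.0477·21/12)
= 236.4304 · e^0.083475 = 236.4304 × 1.087058 = €257.01

€257.01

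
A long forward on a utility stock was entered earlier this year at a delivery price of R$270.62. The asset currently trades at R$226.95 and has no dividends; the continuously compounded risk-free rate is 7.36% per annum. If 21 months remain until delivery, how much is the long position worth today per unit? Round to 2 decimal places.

Current fair forward for the remaining 21 months: F = S·e^(r·T), r = 0.0736
F = 226.95 · e^(0.0736 × 21/12) = 226.95 × 1.137463 = 258.1472
Value of long forward = (F − K)·e^(−rT) = (258.1472 − 270.62) · e^(−0.0736·21/12)
= -12.4728 × 0.879150 = -10.97

-R$10.97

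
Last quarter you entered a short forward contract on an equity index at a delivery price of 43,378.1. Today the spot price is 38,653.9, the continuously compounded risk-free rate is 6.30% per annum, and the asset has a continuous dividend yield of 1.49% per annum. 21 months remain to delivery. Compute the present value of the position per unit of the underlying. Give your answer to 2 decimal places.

1190.84

Current fair forward for the remaining 21 months: F = S·e^((r − q)·T), (r − q) = 0.0630 − 0.0149 = 0.0481
F = 38653.9 · e^(0.0481 × 21/12) = 38653.9 × 1.08781925 = 42048.4565
Value of long forward = (F − K)·e^(−rT) = (42048.4565 − 43378.1) · e^(−0.0630·21/12)
= -1329.6435 × 0.89561020 = -1190.84
Short position value = −(long value) = 1190.84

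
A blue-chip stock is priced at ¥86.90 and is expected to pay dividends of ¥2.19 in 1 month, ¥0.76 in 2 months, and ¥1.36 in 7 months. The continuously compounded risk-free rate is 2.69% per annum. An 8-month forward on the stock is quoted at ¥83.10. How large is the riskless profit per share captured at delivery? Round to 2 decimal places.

PV(dividends) I = 2.19·e^(−0.0269·1/12) + 0.76·e^(−0.0269·2/12) + 1.36·e^(−0.0269·7/12) = 4.2805
Fair forward F* = (S − I)·e^(rT) = (86.90 − 4.2805)·e^0.017933 = 82.6195 × 1.018095 = 84.1145
Market ¥83.10 < fair 84.1145: forward underpriced → reverse cash-and-carry (short the stock, invest proceeds at r, pay the dividends, go long the forward).
Profit at T = |F_mkt − F*| = |83.10 − 84.1145| = ¥1.01 per share

¥1.01 per share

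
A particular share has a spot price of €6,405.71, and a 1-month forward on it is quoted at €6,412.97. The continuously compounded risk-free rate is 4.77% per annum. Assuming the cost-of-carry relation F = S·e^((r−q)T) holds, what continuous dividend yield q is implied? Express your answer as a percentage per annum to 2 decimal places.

From F = S·e^((r−q)T): (r − q) = ln(F/S)/T
ln(6412.97/6405.71) = ln(1.001133) = 0.001132
(r − q) = 0.001132 / (1/12) = 0.013584
q = r − ln(F/S)/T = 0.0477 − 0.013584 = 0.034116
q = 3.41%

3.41%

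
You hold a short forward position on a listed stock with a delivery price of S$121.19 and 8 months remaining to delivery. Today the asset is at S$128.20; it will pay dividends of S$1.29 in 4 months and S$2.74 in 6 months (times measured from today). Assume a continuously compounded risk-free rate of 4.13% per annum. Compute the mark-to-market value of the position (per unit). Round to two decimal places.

PV(remaining dividends) I = 1.29·e^(−0.0413·4/12) + 2.74·e^(−0.0413·6/12) = 3.9564
Current forward F = (S − I)·e^(rT) = (128.20 − 3.9564)·e^(0.0413·8/12) = 124.2436 × 1.027916 = 127.7120
Value (long) = (F − K)·e^(−rT) = (127.7120 − 121.19) × 0.972842 = 6.3449
Short position value = −(long value) = -S$6.34

-S$6.34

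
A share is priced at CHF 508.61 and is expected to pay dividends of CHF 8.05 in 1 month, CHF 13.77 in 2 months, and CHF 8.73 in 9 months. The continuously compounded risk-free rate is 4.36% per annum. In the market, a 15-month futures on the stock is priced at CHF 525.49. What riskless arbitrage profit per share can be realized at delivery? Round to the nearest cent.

CHF 20.22 per share

PV(dividends) I = 8.05·e^(−0.0436·1/12) + 13.77·e^(−0.0436·2/12) + 8.73·e^(−0.0436·9/12) = 30.1403
Fair futures F* = (S − I)·e^(rT) = (508.61 − 30.1403)·e^0.054500 = 478.4697 × 1.056012 = 505.2697
Market CHF 525.49 > fair 505.2697: forward overpriced → cash-and-carry (borrow at r, buy the stock and collect the dividends, short the forward).
Profit at T = |F_mkt − F*| = |525.49 − 505.2697| = CHF 20.22 per share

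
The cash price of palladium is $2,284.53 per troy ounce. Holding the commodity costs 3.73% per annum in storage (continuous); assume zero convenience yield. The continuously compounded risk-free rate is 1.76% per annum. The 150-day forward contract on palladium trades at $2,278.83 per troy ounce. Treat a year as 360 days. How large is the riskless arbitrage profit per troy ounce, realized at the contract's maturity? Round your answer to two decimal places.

Fair forward: F* = S·e^(carry·T), with carry = (r + u) = 0.0176 + 0.0373 = 0.0549
F* = 2284.53 · e^(0.0549 × 150/360) = 2284.53 · e^0.02287500 = 2284.53 × 1.02313864 = $2337.3909
Market $2278.83 < fair $2337.3909: forward underpriced → reverse cash-and-carry (short spot, go long the forward).
At maturity, profit = |F_mkt − F*| = |2278.83 − 2337.3909| = $58.56 per troy ounce

$58.56 per troy ounce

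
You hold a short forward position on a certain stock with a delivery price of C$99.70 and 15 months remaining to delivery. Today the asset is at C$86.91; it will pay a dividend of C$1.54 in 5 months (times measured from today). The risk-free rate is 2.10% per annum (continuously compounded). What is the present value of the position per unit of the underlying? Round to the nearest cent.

C$11.73

PV(remaining dividends) I = 1.54·e^(−0.0210·5/12) = 1.5266
Current forward F = (S − I)·e^(rT) = (86.91 − 1.5266)·e^(0.0210·15/12) = 85.3834 × 1.026598 = 87.6544
Value (long) = (F − K)·e^(−rT) = (87.6544 − 99.70) × 0.974092 = -11.7335
Short position value = −(long value) = C$11.73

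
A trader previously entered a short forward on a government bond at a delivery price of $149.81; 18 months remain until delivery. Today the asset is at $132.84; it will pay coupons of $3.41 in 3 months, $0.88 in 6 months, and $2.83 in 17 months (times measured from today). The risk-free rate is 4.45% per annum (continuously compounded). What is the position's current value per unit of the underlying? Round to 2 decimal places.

PV(remaining coupons) I = 3.41·e^(−0.0445·3/12) + 0.88·e^(−0.0445·6/12) + 2.83·e^(−0.0445·17/12) = 6.8900
Current forward F = (S − I)·e^(rT) = (132.84 − 6.8900)·e^(0.0445·18/12) = 125.9500 × 1.069028 = 134.6441
Value (long) = (F − K)·e^(−rT) = (134.6441 − 149.81) × 0.935429 = -14.1866
Short position value = −(long value) = $14.19

$14.19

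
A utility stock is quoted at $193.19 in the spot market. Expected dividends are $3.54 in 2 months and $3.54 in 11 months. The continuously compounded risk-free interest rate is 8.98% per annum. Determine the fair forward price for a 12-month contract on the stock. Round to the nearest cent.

PV(dividends) I = 3.54·e^(−0.0898·2/12) + 3.54·e^(−0.0898·11/12)
I = 3.4874 + 3.2603 = 6.7477
F = (S − I)·e^(rT) = (193.19 − 6.7477) · e^(0.0898·12/12)
= 186.4423 · e^0.089800 = 186.4423 × 1.093955 = $203.96

$203.96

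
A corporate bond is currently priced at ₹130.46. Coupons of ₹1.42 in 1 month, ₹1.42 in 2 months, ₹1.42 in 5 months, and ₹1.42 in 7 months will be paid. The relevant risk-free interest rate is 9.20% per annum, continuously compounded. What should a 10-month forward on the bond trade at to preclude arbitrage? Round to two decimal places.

PV(coupons) I = 1.42·e^(−0.0920·1/12) + 1.42·e^(−0.0920·2/12) + 1.42·e^(−0.0920·5/12) + 1.42·e^(−0.0920·7/12)
I = 1.4092 + 1.3984 + 1.3666 + 1.3458 = 5.5200
F = (S − I)·e^(rT) = (130.46 − 5.5200) · e^(0.0920·10/12)
= 124.9400 · e^0.076667 = 124.9400 × 1.079682 = ₹134.90

₹134.90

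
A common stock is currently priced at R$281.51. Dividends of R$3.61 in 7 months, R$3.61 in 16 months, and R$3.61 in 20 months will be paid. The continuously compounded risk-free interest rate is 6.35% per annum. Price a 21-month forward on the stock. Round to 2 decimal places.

R$303.37

PV(dividends) I = 3.61·e^(−0.0635·7/12) + 3.61·e^(−0.0635·16/12) + 3.61·e^(−0.0635·20/12)
I = 3.4787 + 3.3169 + 3.2475 = 10.0431
F = (S − I)·e^(rT) = (281.51 − 10.0431) · e^(0.0635·21/12)
= 271.4669 · e^0.111125 = 271.4669 × 1.117535 = R$303.37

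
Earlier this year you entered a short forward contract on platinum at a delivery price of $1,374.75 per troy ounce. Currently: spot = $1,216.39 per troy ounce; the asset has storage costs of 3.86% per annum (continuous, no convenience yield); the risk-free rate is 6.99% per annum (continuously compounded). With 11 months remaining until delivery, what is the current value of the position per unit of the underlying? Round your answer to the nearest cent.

Current fair forward for the remaining 11 months: F = S·e^((r + u)·T), (r + u) = 0.0699 + 0.0386 = 0.1085
F = 1216.39 · e^(0.1085 × 11/12) = 1216.39 × 1.10457245 = 1343.5909
Value of long forward = (F − K)·e^(−rT) = (1343.5909 − 1374.75) · e^(−0.0699·11/12)
= -31.1591 × 0.93793465 = -29.23
Short position value = −(long value) = $29.23

$29.23 per troy ounce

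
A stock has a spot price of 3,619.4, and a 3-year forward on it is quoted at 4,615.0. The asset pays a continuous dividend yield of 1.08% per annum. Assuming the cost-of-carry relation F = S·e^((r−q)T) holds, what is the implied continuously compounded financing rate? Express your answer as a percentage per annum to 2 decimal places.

From F = S·e^((r−q)T): (r − q) = ln(F/S)/T
ln(4615.0/3619.4) = ln(1.275073) = 0.243003
(r − q) = 0.243003 / (3) = 0.081001
r = ln(F/S)/T + q = 0.081001 + 0.0108 = 0.091801
r = 9.18%

9.18%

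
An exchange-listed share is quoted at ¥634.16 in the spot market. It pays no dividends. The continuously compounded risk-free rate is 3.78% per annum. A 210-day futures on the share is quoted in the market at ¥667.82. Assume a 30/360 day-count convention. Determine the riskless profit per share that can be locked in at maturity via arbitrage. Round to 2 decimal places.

¥19.52 per share

Fair futures: F* = S·e^(carry·T), with carry = r = 0.0378
F* = 634.16 · e^(0.0378 × 210/360) = 634.16 · e^0.022050 = 634.16 × 1.022295 = ¥648.2986
Market ¥667.82 > fair ¥648.2986: forward overpriced → cash-and-carry (buy spot, short the forward).
At maturity, profit = |F_mkt − F*| = |667.82 − 648.2986| = ¥19.52 per share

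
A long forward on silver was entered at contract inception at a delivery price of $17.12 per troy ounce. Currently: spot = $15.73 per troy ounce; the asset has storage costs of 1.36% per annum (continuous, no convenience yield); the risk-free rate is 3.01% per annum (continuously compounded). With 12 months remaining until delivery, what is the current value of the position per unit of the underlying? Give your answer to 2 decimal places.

Current fair forward for the remaining 12 months: F = S·e^((r + u)·T), (r + u) = 0.0301 + 0.0136 = 0.0437
F = 15.73 · e^(0.0437 × 12/12) = 15.73 × 1.044669 = 16.4326
Value of long forward = (F − K)·e^(−rT) = (16.4326 − 17.12) · e^(−0.0301·12/12)
= -0.6874 × 0.970348 = -0.67

-$0.67 per troy ounce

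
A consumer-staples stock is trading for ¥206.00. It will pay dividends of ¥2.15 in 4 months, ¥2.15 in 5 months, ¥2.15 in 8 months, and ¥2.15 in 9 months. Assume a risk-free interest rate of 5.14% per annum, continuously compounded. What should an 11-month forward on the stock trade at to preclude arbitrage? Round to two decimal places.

PV(dividends) I = 2.15·e^(−0.0514·4/12) + 2.15·e^(−0.0514·5/12) + 2.15·e^(−0.0514·8/12) + 2.15·e^(−0.0514·9/12)
I = 2.1135 + 2.1044 + 2.0776 + 2.0687 = 8.3642
F = (S − I)·e^(rT) = (206.00 − 8.3642) · e^(0.0514·11/12)
= 197.6358 · e^0.047117 = 197.6358 × 1.048245 = ¥207.17

¥207.17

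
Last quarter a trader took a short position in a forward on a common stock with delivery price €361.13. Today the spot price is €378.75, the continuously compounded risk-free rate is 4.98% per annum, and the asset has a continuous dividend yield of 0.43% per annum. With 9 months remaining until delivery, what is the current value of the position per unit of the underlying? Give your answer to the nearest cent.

-€29.64

Current fair forward for the remaining 9 months: F = S·e^((r − q)·T), (r − q) = 0.0498 − 0.0043 = 0.0455
F = 378.75 · e^(0.0455 × 9/12) = 378.75 × 1.034714 = 391.8979
Value of long forward = (F − K)·e^(−rT) = (391.8979 − 361.13) · e^(−0.0498·9/12)
= 30.7679 × 0.963339 = 29.64
Short position value = −(long value) = -€29.64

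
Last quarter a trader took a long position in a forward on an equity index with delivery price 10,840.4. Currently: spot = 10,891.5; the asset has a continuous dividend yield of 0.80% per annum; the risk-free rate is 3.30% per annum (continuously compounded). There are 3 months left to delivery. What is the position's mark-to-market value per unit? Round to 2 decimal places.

Current fair forward for the remaining 3 months: F = S·e^((r − q)·T), (r − q) = 0.0330 − 0.0080 = 0.0250
F = 10891.5 · e^(0.0250 × 3/12) = 10891.5 × 1.00626957 = 10959.7850
Value of long forward = (F − K)·e^(−rT) = (10959.7850 − 10840.4) · e^(−0.0330·3/12)
= 119.3850 × 0.99178394 = 118.40

118.40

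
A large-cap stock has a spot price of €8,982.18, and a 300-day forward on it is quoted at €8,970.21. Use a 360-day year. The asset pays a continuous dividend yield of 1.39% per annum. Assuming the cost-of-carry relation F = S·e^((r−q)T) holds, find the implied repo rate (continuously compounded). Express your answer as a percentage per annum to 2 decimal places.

From F = S·e^((r−q)T): (r − q) = ln(F/S)/T
ln(8970.21/8982.18) = ln(0.998667) = -0.001334
(r − q) = -0.001334 / (300/360) = -0.001601
r = ln(F/S)/T + q = -0.001601 + 0.0139 = 0.012299
r = 1.23%

1.23%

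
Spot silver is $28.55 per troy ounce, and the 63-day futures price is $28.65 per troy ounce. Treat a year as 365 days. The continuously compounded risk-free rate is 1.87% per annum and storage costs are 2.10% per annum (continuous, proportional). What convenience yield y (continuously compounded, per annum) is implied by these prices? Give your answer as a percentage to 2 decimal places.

1.94%

F = S·e^((r+u−y)T) ⇒ (r+u−y) = ln(F/S)/T
ln(28.65/28.55) = 0.003497; /T ⇒ 0.020260
y = r + u − ln(F/S)/T = 0.0187 + 0.0210 − 0.020260 = 0.019440
y = 1.94%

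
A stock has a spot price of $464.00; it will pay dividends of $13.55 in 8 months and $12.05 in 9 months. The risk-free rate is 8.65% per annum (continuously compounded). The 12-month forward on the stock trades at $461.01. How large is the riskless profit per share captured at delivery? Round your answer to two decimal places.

PV(dividends) I = 13.55·e^(−0.0865·8/12) + 12.05·e^(−0.0865·9/12) = 24.0838
Fair forward F* = (S − I)·e^(rT) = (464.00 − 24.0838)·e^0.086500 = 439.9162 × 1.090351 = 479.6631
Market $461.01 < fair 479.6631: forward underpriced → reverse cash-and-carry (short the stock, invest proceeds at r, pay the dividends, go long the forward).
Profit at T = |F_mkt − F*| = |461.01 − 479.6631| = $18.65 per share

$18.65 per share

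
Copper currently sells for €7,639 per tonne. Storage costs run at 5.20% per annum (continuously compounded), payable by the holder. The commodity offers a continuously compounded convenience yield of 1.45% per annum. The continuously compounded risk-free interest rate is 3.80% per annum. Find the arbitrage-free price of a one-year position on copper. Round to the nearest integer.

€8,238 per tonne

Net carry = r + u − y = 0.0380 + 0.0520 − 0.0145 = 0.0755
F = S·e^((r+u−y)T) = 7639 · e^(0.0755 × 12/12) = 7639 · e^0.075500
= 7639 × 1.078423 = €8,238 per tonne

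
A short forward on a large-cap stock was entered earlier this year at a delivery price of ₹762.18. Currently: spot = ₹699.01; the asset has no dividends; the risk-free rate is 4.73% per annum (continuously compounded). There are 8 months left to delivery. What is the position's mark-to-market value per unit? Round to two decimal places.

₹39.51

Current fair forward for the remaining 8 months: F = S·e^(r·T), r = 0.0473
F = 699.01 · e^(0.0473 × 8/12) = 699.01 × 1.032036 = 721.4035
Value of long forward = (F − K)·e^(−rT) = (721.4035 − 762.18) · e^(−0.0473·8/12)
= -40.7765 × 0.968959 = -39.51
Short position value = −(long value) = ₹39.51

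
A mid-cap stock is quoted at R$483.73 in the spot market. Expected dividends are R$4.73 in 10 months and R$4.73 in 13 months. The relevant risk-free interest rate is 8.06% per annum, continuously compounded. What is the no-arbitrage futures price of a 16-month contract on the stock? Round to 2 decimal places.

R$528.86

PV(dividends) I = 4.73·e^(−0.0806·10/12) + 4.73·e^(−0.0806·13/12)
I = 4.4227 + 4.3345 = 8.7572
F = (S − I)·e^(rT) = (483.73 − 8.7572) · e^(0.0806·16/12)
= 474.9728 · e^0.107467 = 474.9728 × 1.113454 = R$528.86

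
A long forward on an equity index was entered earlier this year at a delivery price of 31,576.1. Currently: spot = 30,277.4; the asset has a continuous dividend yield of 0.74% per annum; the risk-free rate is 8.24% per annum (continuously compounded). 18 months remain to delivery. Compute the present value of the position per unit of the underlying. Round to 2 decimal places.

2038.33

Current fair forward for the remaining 18 months: F = S·e^((r − q)·T), (r − q) = 0.0824 − 0.0074 = 0.0750
F = 30277.4 · e^(0.0750 × 18/12) = 30277.4 × 1.11907226 = 33882.5984
Value of long forward = (F − K)·e^(−rT) = (33882.5984 − 31576.1) · e^(−0.0824·18/12)
= 2306.4984 × 0.88373326 = 2038.33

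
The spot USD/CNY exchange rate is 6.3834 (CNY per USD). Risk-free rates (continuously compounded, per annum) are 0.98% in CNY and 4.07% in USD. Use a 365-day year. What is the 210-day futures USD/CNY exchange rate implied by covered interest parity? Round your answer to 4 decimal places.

F = S·e^((r_CNY − r_USD)T) = 6.3834 · e^((0.0098 − 0.0407) × 210/365)
= 6.3834 · e^-0.017778 = 6.3834 × 0.982379
F = 6.2709 CNY per USD

6.2709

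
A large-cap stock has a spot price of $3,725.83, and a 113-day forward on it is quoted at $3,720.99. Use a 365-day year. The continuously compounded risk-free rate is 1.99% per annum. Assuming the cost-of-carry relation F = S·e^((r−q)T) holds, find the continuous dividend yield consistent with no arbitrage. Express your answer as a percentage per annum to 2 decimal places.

2.41%

From F = S·e^((r−q)T): (r − q) = ln(F/S)/T
ln(3720.99/3725.83) = ln(0.998701) = -0.001300
(r − q) = -0.001300 / (113/365) = -0.004199
q = r − ln(F/S)/T = 0.0199 + 0.004199 = 0.024099
q = 2.41%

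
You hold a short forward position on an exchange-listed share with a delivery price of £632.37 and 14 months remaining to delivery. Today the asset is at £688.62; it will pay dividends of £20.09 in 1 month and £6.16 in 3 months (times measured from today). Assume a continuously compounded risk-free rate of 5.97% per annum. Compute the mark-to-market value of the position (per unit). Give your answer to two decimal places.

PV(remaining dividends) I = 20.09·e^(−0.0597·1/12) + 6.16·e^(−0.0597·3/12) = 26.0590
Current forward F = (S − I)·e^(rT) = (688.62 − 26.0590)·e^(0.0597·14/12) = 662.5610 × 1.072133 = 710.3535
Value (long) = (F − K)·e^(−rT) = (710.3535 − 632.37) × 0.932720 = 72.7368
Short position value = −(long value) = -£72.74

-£72.74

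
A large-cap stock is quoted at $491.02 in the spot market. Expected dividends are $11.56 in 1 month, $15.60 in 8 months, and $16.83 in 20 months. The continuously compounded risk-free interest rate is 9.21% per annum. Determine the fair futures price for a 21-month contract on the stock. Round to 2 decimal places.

$529.22

PV(dividends) I = 11.56·e^(−0.0921·1/12) + 15.60·e^(−0.0921·8/12) + 16.83·e^(−0.0921·20/12)
I = 11.4716 + 14.6710 + 14.4351 = 40.5777
F = (S − I)·e^(rT) = (491.02 − 40.5777) · e^(0.0921·21/12)
= 450.4423 · e^0.161175 = 450.4423 × 1.174891 = $529.22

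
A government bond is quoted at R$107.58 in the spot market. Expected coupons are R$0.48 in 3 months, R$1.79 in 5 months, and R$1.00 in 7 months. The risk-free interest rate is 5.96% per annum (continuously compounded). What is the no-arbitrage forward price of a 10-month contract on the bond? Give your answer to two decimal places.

R$109.71

PV(coupons) I = 0.48·e^(−0.0596·3/12) + 1.79·e^(−0.0596·5/12) + 1.00·e^(−0.0596·7/12)
I = 0.4729 + 1.7461 + 0.9658 = 3.1848
F = (S − I)·e^(rT) = (107.58 − 3.1848) · e^(0.0596·10/12)
= 104.3952 · e^0.049667 = 104.3952 × 1.050921 = R$109.71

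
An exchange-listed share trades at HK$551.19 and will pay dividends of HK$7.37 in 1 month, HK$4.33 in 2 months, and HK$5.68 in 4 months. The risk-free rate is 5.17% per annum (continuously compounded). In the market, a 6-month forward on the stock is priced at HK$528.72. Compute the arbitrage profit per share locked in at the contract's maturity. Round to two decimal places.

HK$19.24 per share

PV(dividends) I = 7.37·e^(−0.0517·1/12) + 4.33·e^(−0.0517·2/12) + 5.68·e^(−0.0517·4/12) = 17.2141
Fair forward F* = (S − I)·e^(rT) = (551.19 − 17.2141)·e^0.025850 = 533.9759 × 1.026187 = 547.9591
Market HK$528.72 < fair 547.9591: forward underpriced → reverse cash-and-carry (short the stock, invest proceeds at r, pay the dividends, go long the forward).
Profit at T = |F_mkt − F*| = |528.72 − 547.9591| = HK$19.24 per share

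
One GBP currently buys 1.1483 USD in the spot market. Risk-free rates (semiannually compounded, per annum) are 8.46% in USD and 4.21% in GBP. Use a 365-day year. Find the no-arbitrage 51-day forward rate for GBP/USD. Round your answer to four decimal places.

1.1549

By covered interest parity, F = S · (1+r_USD/2)^(2T) / (1+r_GBP/2)^(2T)
= 1.1483 × 1.011645 / 1.005838 = 1.1483 × 1.005773
F = 1.1549 USD per GBP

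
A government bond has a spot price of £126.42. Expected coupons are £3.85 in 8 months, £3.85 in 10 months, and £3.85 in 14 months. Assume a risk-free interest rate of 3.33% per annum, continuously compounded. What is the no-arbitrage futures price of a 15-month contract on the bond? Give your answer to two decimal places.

£120.10

PV(coupons) I = 3.85·e^(−0.0333·8/12) + 3.85·e^(−0.0333·10/12) + 3.85·e^(−0.0333·14/12)
I = 3.7655 + 3.7446 + 3.7033 = 11.2134
F = (S − I)·e^(rT) = (126.42 − 11.2134) · e^(0.0333·15/12)
= 115.2066 · e^0.041625 = 115.2066 × 1.042503 = £120.10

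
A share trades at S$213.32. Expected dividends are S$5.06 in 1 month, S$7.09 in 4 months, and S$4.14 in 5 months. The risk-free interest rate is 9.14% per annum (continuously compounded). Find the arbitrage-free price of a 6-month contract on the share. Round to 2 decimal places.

S$206.67

PV(dividends) I = 5.06·e^(−0.0914·1/12) + 7.09·e^(−0.0914·4/12) + 4.14·e^(−0.0914·5/12)
I = 5.0216 + 6.8772 + 3.9853 = 15.8841
F = (S − I)·e^(rT) = (213.32 − 15.8841) · e^(0.0914·6/12)
= 197.4359 · e^0.045700 = 197.4359 × 1.046760 = S$206.67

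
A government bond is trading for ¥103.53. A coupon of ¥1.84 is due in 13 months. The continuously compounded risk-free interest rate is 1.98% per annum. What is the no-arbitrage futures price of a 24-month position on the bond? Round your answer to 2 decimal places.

PV(coupons) I = 1.84·e^(−0.0198·13/12)
I = 1.8010
F = (S − I)·e^(rT) = (103.53 − 1.8010) · e^(0.0198·24/12)
= 101.7290 · e^0.039600 = 101.7290 × 1.040395 = ¥105.84

¥105.84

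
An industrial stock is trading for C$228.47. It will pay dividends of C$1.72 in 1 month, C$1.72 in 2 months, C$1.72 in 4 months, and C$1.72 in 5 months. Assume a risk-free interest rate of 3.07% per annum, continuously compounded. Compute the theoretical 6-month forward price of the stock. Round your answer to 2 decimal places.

PV(dividends) I = 1.72·e^(−0.0307·1/12) + 1.72·e^(−0.0307·2/12) + 1.72·e^(−0.0307·4/12) + 1.72·e^(−0.0307·5/12)
I = 1.7156 + 1.7112 + 1.7025 + 1.6981 = 6.8274
F = (S − I)·e^(rT) = (228.47 − 6.8274) · e^(0.0307·6/12)
= 221.6426 · e^0.015350 = 221.6426 × 1.015468 = C$225.07

C$225.07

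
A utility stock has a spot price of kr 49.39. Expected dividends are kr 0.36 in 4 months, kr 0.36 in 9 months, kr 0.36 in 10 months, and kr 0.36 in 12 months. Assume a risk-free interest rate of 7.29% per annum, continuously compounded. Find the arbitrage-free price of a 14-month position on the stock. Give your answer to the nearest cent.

kr 52.29

PV(dividends) I = 0.36·e^(−0.0729·4/12) + 0.36·e^(−0.0729·9/12) + 0.36·e^(−0.0729·10/12) + 0.36·e^(−0.0729·12/12)
I = 0.3514 + 0.3408 + 0.3388 + 0.3347 = 1.3657
F = (S − I)·e^(rT) = (49.39 − 1.3657) · e^(0.0729·14/12)
= 48.0243 · e^0.085050 = 48.0243 × 1.088772 = kr 52.29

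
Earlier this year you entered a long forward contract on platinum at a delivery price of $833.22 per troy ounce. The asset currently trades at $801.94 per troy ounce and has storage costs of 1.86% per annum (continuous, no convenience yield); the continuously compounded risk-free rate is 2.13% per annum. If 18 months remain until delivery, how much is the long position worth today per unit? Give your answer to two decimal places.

$17.61 per troy ounce

Current fair forward for the remaining 18 months: F = S·e^((r + u)·T), (r + u) = 0.0213 + 0.0186 = 0.0399
F = 801.94 · e^(0.0399 × 18/12) = 801.94 × 1.061677 = 851.4013
Value of long forward = (F − K)·e^(−rT) = (851.4013 − 833.22) · e^(−0.0213·18/12)
= 18.1813 × 0.968555 = 17.61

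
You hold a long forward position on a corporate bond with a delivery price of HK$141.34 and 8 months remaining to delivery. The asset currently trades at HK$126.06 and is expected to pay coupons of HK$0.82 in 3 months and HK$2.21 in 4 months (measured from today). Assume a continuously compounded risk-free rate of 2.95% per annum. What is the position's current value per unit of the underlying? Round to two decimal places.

PV(remaining coupons) I = 0.82·e^(−0.0295·3/12) + 2.21·e^(−0.0295·4/12) = 3.0023
Current forward F = (S − I)·e^(rT) = (126.06 − 3.0023)·e^(0.0295·8/12) = 123.0577 × 1.019861 = 125.5017
Value (long) = (F − K)·e^(−rT) = (125.5017 − 141.34) × 0.980525 = -15.5298
Value = -HK$15.53

-HK$15.53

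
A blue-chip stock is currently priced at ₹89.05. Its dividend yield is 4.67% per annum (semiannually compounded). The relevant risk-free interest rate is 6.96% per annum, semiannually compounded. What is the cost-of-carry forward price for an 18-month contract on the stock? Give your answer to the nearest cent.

F = S · (1+r/2)^(2T) / (1+q/2)^(2T)
= 89.05 × 1.108075 / 1.071698 = 89.05 × 1.033943
F = ₹92.07

₹92.07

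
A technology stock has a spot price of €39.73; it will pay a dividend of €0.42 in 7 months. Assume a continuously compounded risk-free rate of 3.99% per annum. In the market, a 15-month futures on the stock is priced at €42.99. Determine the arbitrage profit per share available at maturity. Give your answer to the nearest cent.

PV(dividends) I = 0.42·e^(−0.0399·7/12) = 0.4103
Fair futures F* = (S − I)·e^(rT) = (39.73 − 0.4103)·e^0.049875 = 39.3197 × 1.051140 = 41.3305
Market €42.99 > fair 41.3305: forward overpriced → cash-and-carry (borrow at r, buy the stock and collect the dividends, short the forward).
Profit at T = |F_mkt − F*| = |42.99 − 41.3305| = €1.66 per share

€1.66 per share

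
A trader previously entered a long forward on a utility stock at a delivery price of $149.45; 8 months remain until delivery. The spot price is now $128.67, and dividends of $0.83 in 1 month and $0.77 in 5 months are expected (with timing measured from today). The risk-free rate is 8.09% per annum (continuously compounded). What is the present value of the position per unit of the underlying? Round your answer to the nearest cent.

PV(remaining dividends) I = 0.83·e^(−0.0809·1/12) + 0.77·e^(−0.0809·5/12) = 1.5689
Current forward F = (S − I)·e^(rT) = (128.67 − 1.5689)·e^(0.0809·8/12) = 127.1011 × 1.055414 = 134.1443
Value (long) = (F − K)·e^(−rT) = (134.1443 − 149.45) × 0.947495 = -14.5021
Value = -$14.50

-$14.50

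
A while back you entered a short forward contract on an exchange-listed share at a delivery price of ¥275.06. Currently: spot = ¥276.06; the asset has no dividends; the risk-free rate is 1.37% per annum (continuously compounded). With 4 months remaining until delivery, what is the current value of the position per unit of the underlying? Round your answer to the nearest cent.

Current fair forward for the remaining 4 months: F = S·e^(r·T), r = 0.0137
F = 276.06 · e^(0.0137 × 4/12) = 276.06 × 1.004577 = 277.3235
Value of long forward = (F − K)·e^(−rT) = (277.3235 − 275.06) · e^(−0.0137·4/12)
= 2.2635 × 0.995444 = 2.25
Short position value = −(long value) = -¥2.25

-¥2.25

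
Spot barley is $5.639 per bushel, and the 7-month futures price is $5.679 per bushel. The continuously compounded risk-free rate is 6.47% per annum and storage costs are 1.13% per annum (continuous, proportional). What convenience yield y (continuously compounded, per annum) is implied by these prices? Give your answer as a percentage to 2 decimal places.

F = S·e^((r+u−y)T) ⇒ (r+u−y) = ln(F/S)/T
ln(5.679/5.639) = 0.007068; /T ⇒ 0.012117
y = r + u − ln(F/S)/T = 0.0647 + 0.0113 − 0.012117 = 0.063883
y = 6.39%

6.39%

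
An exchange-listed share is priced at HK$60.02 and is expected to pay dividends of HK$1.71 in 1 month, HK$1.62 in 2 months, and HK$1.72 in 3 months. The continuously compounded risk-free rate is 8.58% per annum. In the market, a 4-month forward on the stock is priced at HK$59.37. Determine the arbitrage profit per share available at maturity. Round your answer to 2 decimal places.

HK$2.73 per share

PV(dividends) I = 1.71·e^(−0.0858·1/12) + 1.62·e^(−0.0858·2/12) + 1.72·e^(−0.0858·3/12) = 4.9783
Fair forward F* = (S − I)·e^(rT) = (60.02 − 4.9783)·e^0.028600 = 55.0417 × 1.029013 = 56.6386
Market HK$59.37 > fair 56.6386: forward overpriced → cash-and-carry (borrow at r, buy the stock and collect the dividends, short the forward).
Profit at T = |F_mkt − F*| = |59.37 − 56.6386| = HK$2.73 per share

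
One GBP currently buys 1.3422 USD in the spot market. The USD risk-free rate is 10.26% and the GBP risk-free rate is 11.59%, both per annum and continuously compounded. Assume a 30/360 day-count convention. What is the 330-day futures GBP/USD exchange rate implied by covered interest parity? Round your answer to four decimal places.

1.3259

F = S·e^((r_USD − r_GBP)T) = 1.3422 · e^((0.1026 − 0.1159) × 330/360)
= 1.3422 · e^-0.012192 = 1.3422 × 0.987882
F = 1.3259 USD per GBP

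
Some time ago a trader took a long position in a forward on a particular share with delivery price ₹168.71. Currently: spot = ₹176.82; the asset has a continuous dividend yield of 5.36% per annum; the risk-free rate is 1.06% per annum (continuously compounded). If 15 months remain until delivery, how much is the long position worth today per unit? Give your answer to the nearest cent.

-₹1.13

Current fair forward for the remaining 15 months: F = S·e^((r − q)·T), (r − q) = 0.0106 − 0.0536 = -0.0430
F = 176.82 · e^(-0.0430 × 15/12) = 176.82 × 0.947669 = 167.5668
Value of long forward = (F − K)·e^(−rT) = (167.5668 − 168.71) · e^(−0.0106·15/12)
= -1.1432 × 0.986837 = -1.13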